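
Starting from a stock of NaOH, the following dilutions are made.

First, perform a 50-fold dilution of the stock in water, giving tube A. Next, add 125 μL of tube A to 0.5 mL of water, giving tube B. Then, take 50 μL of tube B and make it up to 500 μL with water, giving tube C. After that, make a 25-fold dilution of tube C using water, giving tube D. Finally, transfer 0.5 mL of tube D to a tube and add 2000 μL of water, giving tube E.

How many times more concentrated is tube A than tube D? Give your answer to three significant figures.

1.25 × 10^3

Step 1: 50-fold → factor 50
Step 2: 125 μL + 0.5 mL = 625 μL total → factor 625/125 = 5
Step 3: 50 μL brought to 500 μL → factor 500/50 = 10
Step 4: 25-fold → factor 25
Dilution factor to tube A = 50; to tube D = 62500
[tube A]/[tube D] = (factor to tube D)/(factor to tube A) = 62500/50 = 1.25 × 10^3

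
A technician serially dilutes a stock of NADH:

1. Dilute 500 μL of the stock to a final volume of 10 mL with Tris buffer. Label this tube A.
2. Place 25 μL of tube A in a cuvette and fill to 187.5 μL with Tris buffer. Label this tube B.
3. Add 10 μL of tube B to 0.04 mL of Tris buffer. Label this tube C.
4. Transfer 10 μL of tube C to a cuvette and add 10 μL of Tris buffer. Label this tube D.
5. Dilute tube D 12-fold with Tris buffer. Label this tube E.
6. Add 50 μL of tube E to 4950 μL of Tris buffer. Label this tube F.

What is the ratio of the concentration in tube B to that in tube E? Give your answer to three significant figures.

Step 1: 500 μL brought to 10 mL → factor 10000/500 = 20
Step 2: 25 μL brought to 187.5 μL → factor 187.5/25 = 7.5
Step 3: 10 μL + 0.04 mL = 50 μL total → factor 50/10 = 5
Step 4: 10 μL + 10 μL = 20 μL total → factor 20/10 = 2
Step 5: 12-fold → factor 12
Dilution factor to tube B = 150; to tube E = 18000
[tube B]/[tube E] = (factor to tube E)/(factor to tube B) = 18000/150 = 120

120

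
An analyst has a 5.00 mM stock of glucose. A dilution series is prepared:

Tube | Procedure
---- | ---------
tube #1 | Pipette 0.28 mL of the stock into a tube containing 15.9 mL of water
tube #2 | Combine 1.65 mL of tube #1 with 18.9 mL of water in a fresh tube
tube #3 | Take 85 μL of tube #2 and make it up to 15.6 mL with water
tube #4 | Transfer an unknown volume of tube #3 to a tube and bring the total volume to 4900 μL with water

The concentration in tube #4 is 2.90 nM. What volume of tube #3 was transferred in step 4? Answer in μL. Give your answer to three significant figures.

375 μL

Step 1: 0.28 mL + 15.9 mL = 16.18 mL total → factor 16.18/0.28 = 57.786
Step 2: 1.65 mL + 18.9 mL = 20.55 mL total → factor 20.55/1.65 = 12.455
Step 3: 85 μL brought to 15.6 mL → factor 15600/85 = 183.53
Step 4: v brought to 4900 μL → factor = 4900 μL/v
Product of known-step factors = 1.3209 × 10^5
Overall factor = 5.00 mM / (2.90 nM) = 1.7241 × 10^6
Step-4 factor = 1.7241 × 10^6 / 1.3209 × 10^5 = 13.053
v = 4900 μL / 13.053 = 375 μL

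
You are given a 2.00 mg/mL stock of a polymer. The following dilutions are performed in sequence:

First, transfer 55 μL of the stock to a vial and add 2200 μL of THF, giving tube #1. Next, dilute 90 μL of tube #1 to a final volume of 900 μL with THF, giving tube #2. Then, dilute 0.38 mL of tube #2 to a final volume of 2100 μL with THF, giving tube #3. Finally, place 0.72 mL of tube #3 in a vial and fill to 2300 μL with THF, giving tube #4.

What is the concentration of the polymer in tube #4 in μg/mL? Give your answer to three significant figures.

Step 1: 55 μL + 2200 μL = 2255 μL total → factor 2255/55 = 41
Step 2: 90 μL brought to 900 μL → factor 900/90 = 10
Step 3: 0.38 mL brought to 2100 μL → factor 2.1/0.38 = 5.5263
Step 4: 0.72 mL brought to 2300 μL → factor 2.3/0.72 = 3.1944
Overall dilution factor = 41 × 10 × 5.5263 × 3.1944 = 7237.9
Final = 2.00 mg/mL / 7237.9 = 0.0002763 mg/mL = 0.276 μg/mL

0.276 μg/mL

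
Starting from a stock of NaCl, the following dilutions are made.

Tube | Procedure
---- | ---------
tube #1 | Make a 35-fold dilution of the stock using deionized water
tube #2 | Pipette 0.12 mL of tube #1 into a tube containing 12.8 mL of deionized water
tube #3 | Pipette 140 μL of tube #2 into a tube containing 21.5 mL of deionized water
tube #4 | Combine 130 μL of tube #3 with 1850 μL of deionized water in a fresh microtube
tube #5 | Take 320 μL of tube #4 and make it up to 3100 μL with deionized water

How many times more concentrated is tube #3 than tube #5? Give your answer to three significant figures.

Step 1: 35-fold → factor 35
Step 2: 0.12 mL + 12.8 mL = 12.92 mL total → factor 12.92/0.12 = 107.67
Step 3: 140 μL + 21.5 mL = 21640 μL total → factor 21640/140 = 154.57
Step 4: 130 μL + 1850 μL = 1980 μL total → factor 1980/130 = 15.231
Step 5: 320 μL brought to 3100 μL → factor 3100/320 = 9.6875
Dilution factor to tube #3 = 5.8248 × 10^5; to tube #5 = 8.5943 × 10^7
[tube #3]/[tube #5] = (factor to tube #5)/(factor to tube #3) = 8.5943 × 10^7/5.8248 × 10^5 = 148

148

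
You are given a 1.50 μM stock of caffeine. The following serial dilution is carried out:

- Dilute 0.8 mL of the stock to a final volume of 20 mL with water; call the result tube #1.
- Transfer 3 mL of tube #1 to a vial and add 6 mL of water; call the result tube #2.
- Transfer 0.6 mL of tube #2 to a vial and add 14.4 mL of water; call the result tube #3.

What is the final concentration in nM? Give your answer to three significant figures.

Step 1: 0.8 mL brought to 20 mL → factor 20/0.8 = 25
Step 2: 3 mL + 6 mL = 9 mL total → factor 9/3 = 3
Step 3: 0.6 mL + 14.4 mL = 15 mL total → factor 15/0.6 = 25
Overall dilution factor = 25 × 3 × 25 = 1875
Final = 1.50 μM / 1875 = 0.0008000 μM = 0.800 nM

0.800 nM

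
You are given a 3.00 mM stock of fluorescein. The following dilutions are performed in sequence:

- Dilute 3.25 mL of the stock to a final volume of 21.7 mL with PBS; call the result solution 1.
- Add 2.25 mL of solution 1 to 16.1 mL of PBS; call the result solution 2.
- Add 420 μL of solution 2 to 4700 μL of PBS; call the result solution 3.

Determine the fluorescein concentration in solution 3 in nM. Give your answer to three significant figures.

4.52 × 10^3 nM

Step 1: 3.25 mL brought to 21.7 mL → factor 21.7/3.25 = 6.6769
Step 2: 2.25 mL + 16.1 mL = 18.35 mL total → factor 18.35/2.25 = 8.1556
Step 3: 420 μL + 4700 μL = 5120 μL total → factor 5120/420 = 12.19
Overall dilution factor = 6.6769 × 8.1556 × 12.19 = 663.82
Final = 3.00 mM / 663.82 = 0.004519 mM = 4.52 × 10^3 nM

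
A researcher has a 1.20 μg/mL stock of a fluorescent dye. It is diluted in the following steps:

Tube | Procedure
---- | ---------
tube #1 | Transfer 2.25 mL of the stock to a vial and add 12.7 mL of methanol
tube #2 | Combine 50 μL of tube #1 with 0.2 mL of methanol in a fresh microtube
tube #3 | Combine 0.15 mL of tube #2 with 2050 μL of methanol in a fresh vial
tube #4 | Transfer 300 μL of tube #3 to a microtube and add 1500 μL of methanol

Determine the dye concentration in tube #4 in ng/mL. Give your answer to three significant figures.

0.410 ng/mL

Step 1: 2.25 mL + 12.7 mL = 14.95 mL total → factor 14.95/2.25 = 6.6444
Step 2: 50 μL + 0.2 mL = 250 μL total → factor 250/50 = 5
Step 3: 0.15 mL + 2050 μL = 2.2 mL total → factor 2.2/0.15 = 14.667
Step 4: 300 μL + 1500 μL = 1800 μL total → factor 1800/300 = 6
Overall dilution factor = 6.6444 × 5 × 14.667 × 6 = 2923.6
Final = 1.20 μg/mL / 2923.6 = 0.0004105 μg/mL = 0.410 ng/mL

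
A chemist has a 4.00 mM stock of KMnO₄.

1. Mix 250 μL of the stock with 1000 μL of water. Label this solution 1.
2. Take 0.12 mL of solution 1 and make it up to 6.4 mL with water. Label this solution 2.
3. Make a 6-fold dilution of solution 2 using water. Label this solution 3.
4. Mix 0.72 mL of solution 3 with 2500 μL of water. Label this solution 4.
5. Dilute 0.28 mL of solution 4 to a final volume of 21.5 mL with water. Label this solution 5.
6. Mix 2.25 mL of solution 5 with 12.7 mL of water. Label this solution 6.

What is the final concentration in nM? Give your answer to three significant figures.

Step 1: 250 μL + 1000 μL = 1250 μL total → factor 1250/250 = 5
Step 2: 0.12 mL brought to 6.4 mL → factor 6.4/0.12 = 53.333
Step 3: 6-fold → factor 6
Step 4: 0.72 mL + 2500 μL = 3.22 mL total → factor 3.22/0.72 = 4.4722
Step 5: 0.28 mL brought to 21.5 mL → factor 21.5/0.28 = 76.786
Step 6: 2.25 mL + 12.7 mL = 14.95 mL total → factor 14.95/2.25 = 6.6444
Overall dilution factor = 5 × 53.333 × 6 × 4.4722 × 76.786 × 6.6444 = 3.6508 × 10^6
Final = 4.00 mM / 3.6508 × 10^6 = 1.096 × 10^-6 mM = 1.10 nM

1.10 nM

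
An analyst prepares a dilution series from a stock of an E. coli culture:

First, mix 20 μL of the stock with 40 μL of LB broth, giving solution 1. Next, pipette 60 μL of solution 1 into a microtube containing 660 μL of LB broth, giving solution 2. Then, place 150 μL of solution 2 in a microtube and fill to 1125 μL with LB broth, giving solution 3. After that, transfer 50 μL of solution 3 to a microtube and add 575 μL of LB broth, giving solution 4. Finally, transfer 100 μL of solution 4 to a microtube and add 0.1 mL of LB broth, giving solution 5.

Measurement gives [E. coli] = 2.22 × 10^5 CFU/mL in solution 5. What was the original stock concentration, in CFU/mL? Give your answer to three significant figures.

Step 1: 20 μL + 40 μL = 60 μL total → factor 60/20 = 3
Step 2: 60 μL + 660 μL = 720 μL total → factor 720/60 = 12
Step 3: 150 μL brought to 1125 μL → factor 1125/150 = 7.5
Step 4: 50 μL + 575 μL = 625 μL total → factor 625/50 = 12.5
Step 5: 100 μL + 0.1 mL = 200 μL total → factor 200/100 = 2
Overall dilution factor = 3 × 12 × 7.5 × 12.5 × 2 = 6750
Stock = 2.22 × 10^5 CFU/mL × 6750 = 1.50 × 10^9 CFU/mL

1.50 × 10^9 CFU/mL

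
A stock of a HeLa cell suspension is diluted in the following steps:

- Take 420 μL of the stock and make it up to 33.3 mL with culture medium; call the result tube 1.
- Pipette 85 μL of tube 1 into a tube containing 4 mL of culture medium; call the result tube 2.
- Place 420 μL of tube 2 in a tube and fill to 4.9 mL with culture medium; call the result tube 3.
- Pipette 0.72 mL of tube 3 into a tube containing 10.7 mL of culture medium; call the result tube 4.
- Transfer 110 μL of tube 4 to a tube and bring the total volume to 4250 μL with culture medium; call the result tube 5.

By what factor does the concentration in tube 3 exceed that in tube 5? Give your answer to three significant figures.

613

Step 1: 420 μL brought to 33.3 mL → factor 33300/420 = 79.286
Step 2: 85 μL + 4 mL = 4085 μL total → factor 4085/85 = 48.059
Step 3: 420 μL brought to 4.9 mL → factor 4900/420 = 11.667
Step 4: 0.72 mL + 10.7 mL = 11.42 mL total → factor 11.42/0.72 = 15.861
Step 5: 110 μL brought to 4250 μL → factor 4250/110 = 38.636
Dilution factor to tube 3 = 44454; to tube 5 = 2.7242 × 10^7
[tube 3]/[tube 5] = (factor to tube 5)/(factor to tube 3) = 2.7242 × 10^7/44454 = 613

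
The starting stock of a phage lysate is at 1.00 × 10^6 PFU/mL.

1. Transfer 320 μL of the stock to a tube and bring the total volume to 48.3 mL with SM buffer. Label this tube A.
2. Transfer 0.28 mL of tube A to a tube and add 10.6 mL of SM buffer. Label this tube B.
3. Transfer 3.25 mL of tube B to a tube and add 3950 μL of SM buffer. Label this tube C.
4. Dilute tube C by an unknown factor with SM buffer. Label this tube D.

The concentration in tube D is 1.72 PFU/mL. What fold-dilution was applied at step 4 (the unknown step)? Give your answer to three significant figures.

44.7-fold

Step 1: 320 μL brought to 48.3 mL → factor 48300/320 = 150.94
Step 2: 0.28 mL + 10.6 mL = 10.88 mL total → factor 10.88/0.28 = 38.857
Step 3: 3.25 mL + 3950 μL = 7.2 mL total → factor 7.2/3.25 = 2.2154
Step 4: unknown factor x
Product of known-step factors = 12993
Overall factor = 1.00 × 10^6 PFU/mL / (1.72 PFU/mL) = 5.814 × 10^5
x = 5.814 × 10^5 / 12993 = 44.7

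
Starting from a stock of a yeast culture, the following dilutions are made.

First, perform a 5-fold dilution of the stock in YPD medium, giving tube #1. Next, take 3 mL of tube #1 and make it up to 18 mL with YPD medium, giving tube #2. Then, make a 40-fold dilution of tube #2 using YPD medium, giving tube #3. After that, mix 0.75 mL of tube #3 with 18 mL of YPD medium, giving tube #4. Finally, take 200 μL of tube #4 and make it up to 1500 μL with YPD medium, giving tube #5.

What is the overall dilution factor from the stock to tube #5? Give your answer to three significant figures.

2.25 × 10^5

Step 1: 5-fold → factor 5
Step 2: 3 mL brought to 18 mL → factor 18/3 = 6
Step 3: 40-fold → factor 40
Step 4: 0.75 mL + 18 mL = 18.75 mL total → factor 18.75/0.75 = 25
Step 5: 200 μL brought to 1500 μL → factor 1500/200 = 7.5
Overall dilution factor = 5 × 6 × 40 × 25 × 7.5 = 2.25 × 10^5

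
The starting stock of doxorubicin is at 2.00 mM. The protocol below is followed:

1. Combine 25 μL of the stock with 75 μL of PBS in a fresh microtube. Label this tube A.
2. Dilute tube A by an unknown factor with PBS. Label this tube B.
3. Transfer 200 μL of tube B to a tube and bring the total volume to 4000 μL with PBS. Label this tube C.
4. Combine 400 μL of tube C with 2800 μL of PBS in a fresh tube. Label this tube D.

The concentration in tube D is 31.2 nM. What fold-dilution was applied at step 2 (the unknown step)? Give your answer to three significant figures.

Step 1: 25 μL + 75 μL = 100 μL total → factor 100/25 = 4
Step 2: unknown factor x
Step 3: 200 μL brought to 4000 μL → factor 4000/200 = 20
Step 4: 400 μL + 2800 μL = 3200 μL total → factor 3200/400 = 8
Product of known-step factors = 640
Overall factor = 2.00 mM / (31.2 nM) = 64103
x = 64103 / 640 = 100

100-fold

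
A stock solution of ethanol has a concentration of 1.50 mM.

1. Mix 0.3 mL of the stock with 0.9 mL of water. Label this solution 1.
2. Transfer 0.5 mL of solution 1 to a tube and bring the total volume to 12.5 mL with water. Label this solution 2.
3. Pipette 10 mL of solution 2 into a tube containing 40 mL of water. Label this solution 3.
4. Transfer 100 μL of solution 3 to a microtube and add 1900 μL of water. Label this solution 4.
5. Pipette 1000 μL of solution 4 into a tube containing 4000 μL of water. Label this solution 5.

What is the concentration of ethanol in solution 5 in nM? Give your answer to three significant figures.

30.0 nM

Step 1: 0.3 mL + 0.9 mL = 1.2 mL total → factor 1.2/0.3 = 4
Step 2: 0.5 mL brought to 12.5 mL → factor 12.5/0.5 = 25
Step 3: 10 mL + 40 mL = 50 mL total → factor 50/10 = 5
Step 4: 100 μL + 1900 μL = 2000 μL total → factor 2000/100 = 20
Step 5: 1000 μL + 4000 μL = 5000 μL total → factor 5000/1000 = 5
Overall dilution factor = 4 × 25 × 5 × 20 × 5 = 50000
Final = 1.50 mM / 50000 = 3.000 × 10^-5 mM = 30.0 nM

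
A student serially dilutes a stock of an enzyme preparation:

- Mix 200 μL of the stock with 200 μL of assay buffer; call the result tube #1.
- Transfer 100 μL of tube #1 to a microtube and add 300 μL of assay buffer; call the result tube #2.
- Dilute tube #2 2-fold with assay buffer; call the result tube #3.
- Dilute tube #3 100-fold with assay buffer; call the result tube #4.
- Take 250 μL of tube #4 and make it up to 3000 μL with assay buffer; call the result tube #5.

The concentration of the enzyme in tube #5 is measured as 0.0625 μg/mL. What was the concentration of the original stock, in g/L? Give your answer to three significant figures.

Step 1: 200 μL + 200 μL = 400 μL total → factor 400/200 = 2
Step 2: 100 μL + 300 μL = 400 μL total → factor 400/100 = 4
Step 3: 2-fold → factor 2
Step 4: 100-fold → factor 100
Step 5: 250 μL brought to 3000 μL → factor 3000/250 = 12
Overall dilution factor = 2 × 4 × 2 × 100 × 12 = 19200
Stock = 0.0625 μg/mL × 19200 = 1200 μg/mL = 1.20 g/L

1.20 g/L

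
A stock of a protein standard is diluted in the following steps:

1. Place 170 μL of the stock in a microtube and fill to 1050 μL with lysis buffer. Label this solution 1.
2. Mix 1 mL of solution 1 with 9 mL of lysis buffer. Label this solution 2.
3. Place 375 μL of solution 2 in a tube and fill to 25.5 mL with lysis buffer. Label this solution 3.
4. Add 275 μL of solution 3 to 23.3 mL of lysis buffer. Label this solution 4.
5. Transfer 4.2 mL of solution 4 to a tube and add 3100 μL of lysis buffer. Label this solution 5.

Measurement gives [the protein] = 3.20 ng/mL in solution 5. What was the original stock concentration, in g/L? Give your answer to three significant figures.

2.00 g/L

Step 1: 170 μL brought to 1050 μL → factor 1050/170 = 6.1765
Step 2: 1 mL + 9 mL = 10 mL total → factor 10/1 = 10
Step 3: 375 μL brought to 25.5 mL → factor 25500/375 = 68
Step 4: 275 μL + 23.3 mL = 23575 μL total → factor 23575/275 = 85.727
Step 5: 4.2 mL + 3100 μL = 7.3 mL total → factor 7.3/4.2 = 1.7381
Overall dilution factor = 6.1765 × 10 × 68 × 85.727 × 1.7381 = 6.2581 × 10^5
Stock = 3.20 ng/mL × 6.2581 × 10^5 = 2.003 × 10^6 ng/mL = 2.00 g/L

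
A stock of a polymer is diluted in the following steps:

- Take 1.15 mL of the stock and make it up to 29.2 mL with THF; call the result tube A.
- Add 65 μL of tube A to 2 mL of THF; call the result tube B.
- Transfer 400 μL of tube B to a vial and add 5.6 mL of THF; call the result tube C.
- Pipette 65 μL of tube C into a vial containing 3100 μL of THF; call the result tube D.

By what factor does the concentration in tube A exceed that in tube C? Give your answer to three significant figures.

Step 1: 1.15 mL brought to 29.2 mL → factor 29.2/1.15 = 25.391
Step 2: 65 μL + 2 mL = 2065 μL total → factor 2065/65 = 31.769
Step 3: 400 μL + 5.6 mL = 6000 μL total → factor 6000/400 = 15
Dilution factor to tube A = 25.391; to tube C = 12100
[tube A]/[tube C] = (factor to tube C)/(factor to tube A) = 12100/25.391 = 477

477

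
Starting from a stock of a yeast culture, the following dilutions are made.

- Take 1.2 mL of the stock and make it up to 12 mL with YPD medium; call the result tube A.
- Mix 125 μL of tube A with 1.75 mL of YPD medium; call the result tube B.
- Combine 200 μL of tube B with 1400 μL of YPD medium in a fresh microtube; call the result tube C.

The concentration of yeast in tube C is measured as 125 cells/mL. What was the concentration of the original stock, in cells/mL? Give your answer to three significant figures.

Step 1: 1.2 mL brought to 12 mL → factor 12/1.2 = 10
Step 2: 125 μL + 1.75 mL = 1875 μL total → factor 1875/125 = 15
Step 3: 200 μL + 1400 μL = 1600 μL total → factor 1600/200 = 8
Overall dilution factor = 10 × 15 × 8 = 1200
Stock = 125 cells/mL × 1200 = 1.50 × 10^5 cells/mL

1.50 × 10^5 cells/mL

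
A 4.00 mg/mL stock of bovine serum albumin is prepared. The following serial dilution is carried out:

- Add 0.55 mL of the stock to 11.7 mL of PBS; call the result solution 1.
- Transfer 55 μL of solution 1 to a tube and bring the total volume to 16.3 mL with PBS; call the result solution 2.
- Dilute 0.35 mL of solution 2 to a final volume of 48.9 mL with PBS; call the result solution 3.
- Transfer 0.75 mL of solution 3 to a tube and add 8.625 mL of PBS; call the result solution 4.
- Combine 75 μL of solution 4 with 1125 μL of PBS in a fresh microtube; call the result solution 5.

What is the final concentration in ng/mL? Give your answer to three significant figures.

Step 1: 0.55 mL + 11.7 mL = 12.25 mL total → factor 12.25/0.55 = 22.273
Step 2: 55 μL brought to 16.3 mL → factor 16300/55 = 296.36
Step 3: 0.35 mL brought to 48.9 mL → factor 48.9/0.35 = 139.71
Step 4: 0.75 mL + 8.625 mL = 9.375 mL total → factor 9.375/0.75 = 12.5
Step 5: 75 μL + 1125 μL = 1200 μL total → factor 1200/75 = 16
Overall dilution factor = 22.273 × 296.36 × 139.71 × 12.5 × 16 = 1.8445 × 10^8
Final = 4.00 mg/mL / 1.8445 × 10^8 = 2.169 × 10^-8 mg/mL = 0.0217 ng/mL

0.0217 ng/mL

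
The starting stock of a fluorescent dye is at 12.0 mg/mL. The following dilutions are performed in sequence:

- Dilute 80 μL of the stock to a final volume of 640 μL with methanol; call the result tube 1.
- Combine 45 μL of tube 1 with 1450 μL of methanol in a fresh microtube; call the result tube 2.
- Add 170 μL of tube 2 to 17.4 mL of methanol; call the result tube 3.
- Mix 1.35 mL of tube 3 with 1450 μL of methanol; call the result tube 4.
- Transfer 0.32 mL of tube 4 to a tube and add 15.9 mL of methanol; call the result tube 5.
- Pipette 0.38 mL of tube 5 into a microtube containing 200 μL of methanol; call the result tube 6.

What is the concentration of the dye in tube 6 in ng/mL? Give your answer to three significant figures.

Step 1: 80 μL brought to 640 μL → factor 640/80 = 8
Step 2: 45 μL + 1450 μL = 1495 μL total → factor 1495/45 = 33.222
Step 3: 170 μL + 17.4 mL = 17570 μL total → factor 17570/170 = 103.35
Step 4: 1.35 mL + 1450 μL = 2.8 mL total → factor 2.8/1.35 = 2.0741
Step 5: 0.32 mL + 15.9 mL = 16.22 mL total → factor 16.22/0.32 = 50.688
Step 6: 0.38 mL + 200 μL = 0.58 mL total → factor 0.58/0.38 = 1.5263
Overall dilution factor = 8 × 33.222 × 103.35 × 2.0741 × 50.688 × 1.5263 = 4.4077 × 10^6
Final = 12.0 mg/mL / 4.4077 × 10^6 = 2.723 × 10^-6 mg/mL = 2.72 ng/mL

2.72 ng/mL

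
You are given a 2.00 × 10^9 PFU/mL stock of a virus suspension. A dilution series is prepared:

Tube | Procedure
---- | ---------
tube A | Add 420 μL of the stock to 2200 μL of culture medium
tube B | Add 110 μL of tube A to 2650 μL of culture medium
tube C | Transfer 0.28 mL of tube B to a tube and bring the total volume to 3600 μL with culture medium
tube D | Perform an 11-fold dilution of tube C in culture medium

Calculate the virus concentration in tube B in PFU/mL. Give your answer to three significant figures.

1.28 × 10^7 PFU/mL

Step 1: 420 μL + 2200 μL = 2620 μL total → factor 2620/420 = 6.2381
Step 2: 110 μL + 2650 μL = 2760 μL total → factor 2760/110 = 25.091
Dilution factor through tube B = 6.2381 × 25.091 = 156.52
[tube B] = 2.00 × 10^9 PFU/mL / 156.52 = 1.28 × 10^7 PFU/mL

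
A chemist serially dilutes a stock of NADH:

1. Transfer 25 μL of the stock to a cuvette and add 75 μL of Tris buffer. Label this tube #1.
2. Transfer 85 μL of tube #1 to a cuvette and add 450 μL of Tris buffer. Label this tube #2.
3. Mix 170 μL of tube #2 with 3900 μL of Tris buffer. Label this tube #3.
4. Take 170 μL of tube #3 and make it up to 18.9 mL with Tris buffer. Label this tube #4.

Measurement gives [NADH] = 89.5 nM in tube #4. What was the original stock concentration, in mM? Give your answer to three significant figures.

Step 1: 25 μL + 75 μL = 100 μL total → factor 100/25 = 4
Step 2: 85 μL + 450 μL = 535 μL total → factor 535/85 = 6.2941
Step 3: 170 μL + 3900 μL = 4070 μL total → factor 4070/170 = 23.941
Step 4: 170 μL brought to 18.9 mL → factor 18900/170 = 111.18
Overall dilution factor = 4 × 6.2941 × 23.941 × 111.18 = 67012
Stock = 89.5 nM × 67012 = 5.998 × 10^6 nM = 6.00 mM

6.00 mM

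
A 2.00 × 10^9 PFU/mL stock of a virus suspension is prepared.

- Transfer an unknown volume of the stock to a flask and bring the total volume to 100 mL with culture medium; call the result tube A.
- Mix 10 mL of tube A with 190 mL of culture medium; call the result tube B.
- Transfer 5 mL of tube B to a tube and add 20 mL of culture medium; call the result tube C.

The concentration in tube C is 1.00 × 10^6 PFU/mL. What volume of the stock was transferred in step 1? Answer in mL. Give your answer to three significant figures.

Step 1: v brought to 100 mL → factor = 100 mL/v
Step 2: 10 mL + 190 mL = 200 mL total → factor 200/10 = 20
Step 3: 5 mL + 20 mL = 25 mL total → factor 25/5 = 5
Product of known-step factors = 100
Overall factor = 2.00 × 10^9 PFU/mL / (1.00 × 10^6 PFU/mL) = 2000
Step-1 factor = 2000 / 100 = 20
v = 100 mL / 20 = 5.00 mL

5.00 mL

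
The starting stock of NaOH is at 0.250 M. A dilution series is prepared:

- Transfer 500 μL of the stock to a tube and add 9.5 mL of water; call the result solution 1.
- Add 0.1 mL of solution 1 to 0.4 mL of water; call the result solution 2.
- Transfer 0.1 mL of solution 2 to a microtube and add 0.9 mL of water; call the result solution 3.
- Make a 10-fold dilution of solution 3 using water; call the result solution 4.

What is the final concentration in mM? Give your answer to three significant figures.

Step 1: 500 μL + 9.5 mL = 10000 μL total → factor 10000/500 = 20
Step 2: 0.1 mL + 0.4 mL = 0.5 mL total → factor 0.5/0.1 = 5
Step 3: 0.1 mL + 0.9 mL = 1 mL total → factor 1/0.1 = 10
Step 4: 10-fold → factor 10
Overall dilution factor = 20 × 5 × 10 × 10 = 10000
Final = 0.250 M / 10000 = 2.500 × 10^-5 M = 0.0250 mM

0.0250 mM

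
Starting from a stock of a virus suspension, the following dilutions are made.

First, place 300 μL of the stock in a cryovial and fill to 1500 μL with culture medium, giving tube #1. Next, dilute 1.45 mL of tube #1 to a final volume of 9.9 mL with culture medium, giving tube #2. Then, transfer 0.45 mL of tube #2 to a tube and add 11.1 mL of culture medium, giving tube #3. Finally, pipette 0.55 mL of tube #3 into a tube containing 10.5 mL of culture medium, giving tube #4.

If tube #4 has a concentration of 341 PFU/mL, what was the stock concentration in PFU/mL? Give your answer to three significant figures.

Step 1: 300 μL brought to 1500 μL → factor 1500/300 = 5
Step 2: 1.45 mL brought to 9.9 mL → factor 9.9/1.45 = 6.8276
Step 3: 0.45 mL + 11.1 mL = 11.55 mL total → factor 11.55/0.45 = 25.667
Step 4: 0.55 mL + 10.5 mL = 11.05 mL total → factor 11.05/0.55 = 20.091
Overall dilution factor = 5 × 6.8276 × 25.667 × 20.091 = 17604
Stock = 341 PFU/mL × 17604 = 6.00 × 10^6 PFU/mL

6.00 × 10^6 PFU/mL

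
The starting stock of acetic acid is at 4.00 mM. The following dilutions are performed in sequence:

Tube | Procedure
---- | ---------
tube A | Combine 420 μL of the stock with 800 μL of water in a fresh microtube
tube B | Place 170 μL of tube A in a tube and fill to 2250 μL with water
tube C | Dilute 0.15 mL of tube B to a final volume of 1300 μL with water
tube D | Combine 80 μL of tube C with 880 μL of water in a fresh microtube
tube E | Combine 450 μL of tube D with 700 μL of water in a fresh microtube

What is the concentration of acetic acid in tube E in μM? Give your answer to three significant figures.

0.391 μM

Step 1: 420 μL + 800 μL = 1220 μL total → factor 1220/420 = 2.9048
Step 2: 170 μL brought to 2250 μL → factor 2250/170 = 13.235
Step 3: 0.15 mL brought to 1300 μL → factor 1.3/0.15 = 8.6667
Step 4: 80 μL + 880 μL = 960 μL total → factor 960/80 = 12
Step 5: 450 μL + 700 μL = 1150 μL total → factor 1150/450 = 2.5556
Overall dilution factor = 2.9048 × 13.235 × 8.6667 × 12 × 2.5556 = 10218
Final = 4.00 mM / 10218 = 0.0003915 mM = 0.391 μM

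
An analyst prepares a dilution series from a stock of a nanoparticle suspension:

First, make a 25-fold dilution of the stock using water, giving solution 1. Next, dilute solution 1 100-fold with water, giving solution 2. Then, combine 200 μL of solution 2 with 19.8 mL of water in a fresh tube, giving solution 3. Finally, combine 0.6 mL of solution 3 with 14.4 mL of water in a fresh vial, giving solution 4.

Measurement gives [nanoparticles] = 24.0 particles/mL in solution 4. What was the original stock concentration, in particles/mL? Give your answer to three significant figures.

1.50 × 10^8 particles/mL

Step 1: 25-fold → factor 25
Step 2: 100-fold → factor 100
Step 3: 200 μL + 19.8 mL = 20000 μL total → factor 20000/200 = 100
Step 4: 0.6 mL + 14.4 mL = 15 mL total → factor 15/0.6 = 25
Overall dilution factor = 25 × 100 × 100 × 25 = 6.25 × 10^6
Stock = 24.0 particles/mL × 6.25 × 10^6 = 1.50 × 10^8 particles/mL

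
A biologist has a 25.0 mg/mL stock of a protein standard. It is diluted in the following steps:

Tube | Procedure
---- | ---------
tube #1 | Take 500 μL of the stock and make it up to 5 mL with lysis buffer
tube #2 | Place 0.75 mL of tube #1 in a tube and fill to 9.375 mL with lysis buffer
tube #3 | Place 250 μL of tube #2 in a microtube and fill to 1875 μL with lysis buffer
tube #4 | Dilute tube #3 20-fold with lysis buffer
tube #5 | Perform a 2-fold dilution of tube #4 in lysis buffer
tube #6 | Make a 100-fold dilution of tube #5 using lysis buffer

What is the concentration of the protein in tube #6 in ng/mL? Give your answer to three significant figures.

Step 1: 500 μL brought to 5 mL → factor 5000/500 = 10
Step 2: 0.75 mL brought to 9.375 mL → factor 9.375/0.75 = 12.5
Step 3: 250 μL brought to 1875 μL → factor 1875/250 = 7.5
Step 4: 20-fold → factor 20
Step 5: 2-fold → factor 2
Step 6: 100-fold → factor 100
Overall dilution factor = 10 × 12.5 × 7.5 × 20 × 2 × 100 = 3.75 × 10^6
Final = 25.0 mg/mL / 3.75 × 10^6 = 6.667 × 10^-6 mg/mL = 6.67 ng/mL

6.67 ng/mL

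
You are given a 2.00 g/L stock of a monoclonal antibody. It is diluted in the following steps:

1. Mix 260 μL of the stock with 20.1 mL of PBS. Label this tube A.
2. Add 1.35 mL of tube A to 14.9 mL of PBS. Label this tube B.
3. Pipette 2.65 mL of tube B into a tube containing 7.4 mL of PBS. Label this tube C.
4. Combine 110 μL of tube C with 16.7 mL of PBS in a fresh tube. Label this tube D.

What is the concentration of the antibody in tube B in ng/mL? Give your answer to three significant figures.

Step 1: 260 μL + 20.1 mL = 20360 μL total → factor 20360/260 = 78.308
Step 2: 1.35 mL + 14.9 mL = 16.25 mL total → factor 16.25/1.35 = 12.037
Dilution factor through tube B = 78.308 × 12.037 = 942.59
[tube B] = 2.00 g/L / 942.59 = 0.002122 g/L = 2.12 × 10^3 ng/mL

2.12 × 10^3 ng/mL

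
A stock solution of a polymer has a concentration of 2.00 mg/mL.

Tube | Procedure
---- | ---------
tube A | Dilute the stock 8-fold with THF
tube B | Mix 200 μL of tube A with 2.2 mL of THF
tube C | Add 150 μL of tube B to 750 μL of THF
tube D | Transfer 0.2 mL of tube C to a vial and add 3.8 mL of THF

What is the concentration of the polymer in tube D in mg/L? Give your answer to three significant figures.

0.174 mg/L

Step 1: 8-fold → factor 8
Step 2: 200 μL + 2.2 mL = 2400 μL total → factor 2400/200 = 12
Step 3: 150 μL + 750 μL = 900 μL total → factor 900/150 = 6
Step 4: 0.2 mL + 3.8 mL = 4 mL total → factor 4/0.2 = 20
Overall dilution factor = 8 × 12 × 6 × 20 = 11520
Final = 2.00 mg/mL / 11520 = 0.0001736 mg/mL = 0.174 mg/L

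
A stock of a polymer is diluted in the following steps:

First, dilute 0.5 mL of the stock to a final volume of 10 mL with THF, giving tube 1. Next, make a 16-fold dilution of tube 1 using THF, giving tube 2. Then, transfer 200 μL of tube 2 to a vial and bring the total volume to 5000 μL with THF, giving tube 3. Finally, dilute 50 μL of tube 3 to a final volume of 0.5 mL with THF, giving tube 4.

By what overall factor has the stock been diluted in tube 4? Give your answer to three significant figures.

Step 1: 0.5 mL brought to 10 mL → factor 10/0.5 = 20
Step 2: 16-fold → factor 16
Step 3: 200 μL brought to 5000 μL → factor 5000/200 = 25
Step 4: 50 μL brought to 0.5 mL → factor 500/50 = 10
Overall dilution factor = 20 × 16 × 25 × 10 = 80000

8.00 × 10^4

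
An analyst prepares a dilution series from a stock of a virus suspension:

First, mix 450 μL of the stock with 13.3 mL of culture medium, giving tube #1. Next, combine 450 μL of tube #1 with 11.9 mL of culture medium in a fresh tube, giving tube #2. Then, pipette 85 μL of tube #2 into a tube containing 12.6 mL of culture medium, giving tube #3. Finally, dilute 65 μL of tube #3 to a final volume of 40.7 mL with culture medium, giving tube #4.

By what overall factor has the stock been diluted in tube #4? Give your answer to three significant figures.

7.84 × 10^7

Step 1: 450 μL + 13.3 mL = 13750 μL total → factor 13750/450 = 30.556
Step 2: 450 μL + 11.9 mL = 12350 μL total → factor 12350/450 = 27.444
Step 3: 85 μL + 12.6 mL = 12685 μL total → factor 12685/85 = 149.24
Step 4: 65 μL brought to 40.7 mL → factor 40700/65 = 626.15
Overall dilution factor = 30.556 × 27.444 × 149.24 × 626.15 = 7.8361 × 10^7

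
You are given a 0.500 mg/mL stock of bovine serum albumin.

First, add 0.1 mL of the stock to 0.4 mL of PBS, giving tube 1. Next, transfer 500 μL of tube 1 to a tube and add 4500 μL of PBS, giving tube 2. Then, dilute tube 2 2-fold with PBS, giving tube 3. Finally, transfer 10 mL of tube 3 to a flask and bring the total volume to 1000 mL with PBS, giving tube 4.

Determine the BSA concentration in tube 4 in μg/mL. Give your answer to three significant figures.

0.0500 μg/mL

Step 1: 0.1 mL + 0.4 mL = 0.5 mL total → factor 0.5/0.1 = 5
Step 2: 500 μL + 4500 μL = 5000 μL total → factor 5000/500 = 10
Step 3: 2-fold → factor 2
Step 4: 10 mL brought to 1000 mL → factor 1000/10 = 100
Overall dilution factor = 5 × 10 × 2 × 100 = 10000
Final = 0.500 mg/mL / 10000 = 5.000 × 10^-5 mg/mL = 0.0500 μg/mL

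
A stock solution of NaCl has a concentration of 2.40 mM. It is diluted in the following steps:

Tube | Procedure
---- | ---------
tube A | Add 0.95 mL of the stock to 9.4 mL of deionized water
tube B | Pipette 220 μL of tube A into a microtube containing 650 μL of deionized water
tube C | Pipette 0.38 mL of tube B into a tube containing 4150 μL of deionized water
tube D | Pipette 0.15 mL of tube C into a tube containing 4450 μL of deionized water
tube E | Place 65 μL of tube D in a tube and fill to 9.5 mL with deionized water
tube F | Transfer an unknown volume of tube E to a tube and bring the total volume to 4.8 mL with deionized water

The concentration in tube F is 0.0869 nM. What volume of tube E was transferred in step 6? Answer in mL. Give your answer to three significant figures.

Step 1: 0.95 mL + 9.4 mL = 10.35 mL total → factor 10.35/0.95 = 10.895
Step 2: 220 μL + 650 μL = 870 μL total → factor 870/220 = 3.9545
Step 3: 0.38 mL + 4150 μL = 4.53 mL total → factor 4.53/0.38 = 11.921
Step 4: 0.15 mL + 4450 μL = 4.6 mL total → factor 4.6/0.15 = 30.667
Step 5: 65 μL brought to 9.5 mL → factor 9500/65 = 146.15
Step 6: v brought to 4.8 mL → factor = 4.8 mL/v
Product of known-step factors = 2.302 × 10^6
Overall factor = 2.40 mM / (0.0869 nM) = 2.7618 × 10^7
Step-6 factor = 2.7618 × 10^7 / 2.302 × 10^6 = 11.997
v = 4.8 mL / 11.997 = 0.400 mL

0.400 mL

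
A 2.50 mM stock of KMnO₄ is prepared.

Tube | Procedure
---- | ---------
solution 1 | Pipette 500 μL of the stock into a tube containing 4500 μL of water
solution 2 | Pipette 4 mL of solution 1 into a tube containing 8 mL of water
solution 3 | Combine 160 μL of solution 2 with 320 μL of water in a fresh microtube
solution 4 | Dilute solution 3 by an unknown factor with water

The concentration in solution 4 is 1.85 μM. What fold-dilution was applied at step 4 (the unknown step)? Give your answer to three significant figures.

15.0-fold

Step 1: 500 μL + 4500 μL = 5000 μL total → factor 5000/500 = 10
Step 2: 4 mL + 8 mL = 12 mL total → factor 12/4 = 3
Step 3: 160 μL + 320 μL = 480 μL total → factor 480/160 = 3
Step 4: unknown factor x
Product of known-step factors = 90
Overall factor = 2.50 mM / (1.85 μM) = 1351.4
x = 1351.4 / 90 = 15.0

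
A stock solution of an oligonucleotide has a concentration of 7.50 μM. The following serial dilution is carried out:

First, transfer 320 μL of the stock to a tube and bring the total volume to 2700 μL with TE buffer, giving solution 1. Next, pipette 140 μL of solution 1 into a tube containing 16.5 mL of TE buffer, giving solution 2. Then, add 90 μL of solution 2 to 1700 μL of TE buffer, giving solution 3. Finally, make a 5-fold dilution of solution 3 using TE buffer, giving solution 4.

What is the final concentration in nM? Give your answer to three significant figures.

Step 1: 320 μL brought to 2700 μL → factor 2700/320 = 8.4375
Step 2: 140 μL + 16.5 mL = 16640 μL total → factor 16640/140 = 118.86
Step 3: 90 μL + 1700 μL = 1790 μL total → factor 1790/90 = 19.889
Step 4: 5-fold → factor 5
Overall dilution factor = 8.4375 × 118.86 × 19.889 × 5 = 99729
Final = 7.50 μM / 99729 = 7.520 × 10^-5 μM = 0.0752 nM

0.0752 nM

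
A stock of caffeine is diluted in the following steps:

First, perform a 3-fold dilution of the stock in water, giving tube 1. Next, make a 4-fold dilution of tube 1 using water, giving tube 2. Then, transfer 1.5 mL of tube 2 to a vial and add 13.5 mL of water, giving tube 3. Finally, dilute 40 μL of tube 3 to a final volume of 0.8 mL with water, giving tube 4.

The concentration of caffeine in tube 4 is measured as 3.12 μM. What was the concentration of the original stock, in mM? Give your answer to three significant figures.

7.49 mM

Step 1: 3-fold → factor 3
Step 2: 4-fold → factor 4
Step 3: 1.5 mL + 13.5 mL = 15 mL total → factor 15/1.5 = 10
Step 4: 40 μL brought to 0.8 mL → factor 800/40 = 20
Overall dilution factor = 3 × 4 × 10 × 20 = 2400
Stock = 3.12 μM × 2400 = 7488 μM = 7.49 mM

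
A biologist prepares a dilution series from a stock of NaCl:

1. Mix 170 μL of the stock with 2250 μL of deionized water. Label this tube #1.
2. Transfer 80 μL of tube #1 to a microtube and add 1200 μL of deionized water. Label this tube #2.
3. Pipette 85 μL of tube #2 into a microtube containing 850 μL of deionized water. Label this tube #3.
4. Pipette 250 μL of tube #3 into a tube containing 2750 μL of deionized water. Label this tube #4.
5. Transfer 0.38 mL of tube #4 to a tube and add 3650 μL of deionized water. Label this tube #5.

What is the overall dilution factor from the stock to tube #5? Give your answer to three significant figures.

3.19 × 10^5

Step 1: 170 μL + 2250 μL = 2420 μL total → factor 2420/170 = 14.235
Step 2: 80 μL + 1200 μL = 1280 μL total → factor 1280/80 = 16
Step 3: 85 μL + 850 μL = 935 μL total → factor 935/85 = 11
Step 4: 250 μL + 2750 μL = 3000 μL total → factor 3000/250 = 12
Step 5: 0.38 mL + 3650 μL = 4.03 mL total → factor 4.03/0.38 = 10.605
Overall dilution factor = 14.235 × 16 × 11 × 12 × 10.605 = 3.1885 × 10^5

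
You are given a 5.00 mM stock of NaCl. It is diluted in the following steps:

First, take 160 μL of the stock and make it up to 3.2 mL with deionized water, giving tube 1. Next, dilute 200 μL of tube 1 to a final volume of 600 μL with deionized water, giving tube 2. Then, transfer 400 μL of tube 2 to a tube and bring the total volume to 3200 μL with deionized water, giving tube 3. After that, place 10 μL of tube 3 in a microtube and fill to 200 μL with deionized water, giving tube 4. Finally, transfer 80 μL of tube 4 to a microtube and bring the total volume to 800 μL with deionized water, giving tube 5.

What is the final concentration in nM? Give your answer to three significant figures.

52.1 nM

Step 1: 160 μL brought to 3.2 mL → factor 3200/160 = 20
Step 2: 200 μL brought to 600 μL → factor 600/200 = 3
Step 3: 400 μL brought to 3200 μL → factor 3200/400 = 8
Step 4: 10 μL brought to 200 μL → factor 200/10 = 20
Step 5: 80 μL brought to 800 μL → factor 800/80 = 10
Overall dilution factor = 20 × 3 × 8 × 20 × 10 = 96000
Final = 5.00 mM / 96000 = 5.208 × 10^-5 mM = 52.1 nM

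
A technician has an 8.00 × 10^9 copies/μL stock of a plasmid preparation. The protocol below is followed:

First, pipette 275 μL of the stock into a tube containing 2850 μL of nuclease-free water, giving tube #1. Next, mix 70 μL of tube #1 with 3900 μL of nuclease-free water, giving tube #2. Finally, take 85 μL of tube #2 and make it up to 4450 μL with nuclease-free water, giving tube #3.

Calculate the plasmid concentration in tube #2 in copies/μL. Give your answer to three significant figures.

1.24 × 10^7 copies/μL

Step 1: 275 μL + 2850 μL = 3125 μL total → factor 3125/275 = 11.364
Step 2: 70 μL + 3900 μL = 3970 μL total → factor 3970/70 = 56.714
Dilution factor through tube #2 = 11.364 × 56.714 = 644.48
[tube #2] = 8.00 × 10^9 copies/μL / 644.48 = 1.24 × 10^7 copies/μL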